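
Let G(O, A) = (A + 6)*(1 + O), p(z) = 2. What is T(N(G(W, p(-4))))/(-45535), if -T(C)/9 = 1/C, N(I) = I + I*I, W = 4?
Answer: 9/74677400 ≈ 1.2052e-7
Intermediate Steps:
G(O, A) = (1 + O)*(6 + A) (G(O, A) = (6 + A)*(1 + O) = (1 + O)*(6 + A))
N(I) = I + I²
T(C) = -9/C
T(N(G(W, p(-4))))/(-45535) = -9*1/((1 + (6 + 2 + 6*4 + 2*4))*(6 + 2 + 6*4 + 2*4))/(-45535) = -9*1/((1 + (6 + 2 + 24 + 8))*(6 + 2 + 24 + 8))*(-1/45535) = -9*1/(40*(1 + 40))*(-1/45535) = -9/(40*41)*(-1/45535) = -9/1640*(-1/45535) = 9/74677400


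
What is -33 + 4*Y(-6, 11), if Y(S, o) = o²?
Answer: 451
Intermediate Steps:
-33 + 4*Y(-6, 11) = -33 + 4*11² = -33 + 4*121 = -33 + 484 = 451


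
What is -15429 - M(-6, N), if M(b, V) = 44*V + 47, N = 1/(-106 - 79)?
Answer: -2863016/185 ≈ -15476.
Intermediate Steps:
N = -1/185 (N = 1/(-185) = -1/185 ≈ -0.0054054)
M(b, V) = 47 + 44*V
-15429 - M(-6, N) = -15429 - (47 + 44*(-1/185)) = -15429 - (47 - 44/185) = -15429 - 1*8651/185 = -15429 - 8651/185 = -2863016/185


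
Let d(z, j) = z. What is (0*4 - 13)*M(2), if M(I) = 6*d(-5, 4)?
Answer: 390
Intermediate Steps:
M(I) = -30 (M(I) = 6*(-5) = -30)
(0*4 - 13)*M(2) = (0*4 - 13)*(-30) = (0 - 13)*(-30) = -13*(-30) = 390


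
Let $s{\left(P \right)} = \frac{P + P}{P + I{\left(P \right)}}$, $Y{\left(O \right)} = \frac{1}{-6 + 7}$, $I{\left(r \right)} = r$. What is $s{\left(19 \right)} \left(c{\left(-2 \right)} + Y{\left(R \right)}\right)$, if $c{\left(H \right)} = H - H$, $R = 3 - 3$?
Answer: $1$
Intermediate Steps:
$R = 0$ ($R = 3 - 3 = 0$)
$Y{\left(O \right)} = 1$ ($Y{\left(O \right)} = 1^{-1} = 1$)
$s{\left(P \right)} = 1$ ($s{\left(P \right)} = \frac{P + P}{P + P} = \frac{2 P}{2 P} = 2 P \frac{1}{2 P} = 1$)
$c{\left(H \right)} = 0$
$s{\left(19 \right)} \left(c{\left(-2 \right)} + Y{\left(R \right)}\right) = 1 \left(0 + 1\right) = 1 \cdot 1 = 1$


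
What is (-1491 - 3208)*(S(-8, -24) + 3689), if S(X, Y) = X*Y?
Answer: -18236819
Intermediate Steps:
(-1491 - 3208)*(S(-8, -24) + 3689) = (-1491 - 3208)*(-8*(-24) + 3689) = -4699*(192 + 3689) = -4699*3881 = -18236819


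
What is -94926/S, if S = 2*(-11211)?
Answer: 15821/3737 ≈ 4.2336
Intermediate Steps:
S = -22422
-94926/S = -94926/(-22422) = -94926*(-1/22422) = 15821/3737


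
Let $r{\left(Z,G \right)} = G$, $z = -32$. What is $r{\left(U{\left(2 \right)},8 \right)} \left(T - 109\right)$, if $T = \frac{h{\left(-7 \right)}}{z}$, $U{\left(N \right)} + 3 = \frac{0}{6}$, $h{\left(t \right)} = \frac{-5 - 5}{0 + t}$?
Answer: $- \frac{12213}{14} \approx -872.36$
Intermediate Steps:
$h{\left(t \right)} = - \frac{10}{t}$
$U{\left(N \right)} = -3$ ($U{\left(N \right)} = -3 + \frac{0}{6} = -3 + 0 \cdot \frac{1}{6} = -3 + 0 = -3$)
$T = - \frac{5}{112}$ ($T = \frac{\left(-10\right) \frac{1}{-7}}{-32} = \left(-10\right) \left(- \frac{1}{7}\right) \left(- \frac{1}{32}\right) = \frac{10}{7} \left(- \frac{1}{32}\right) = - \frac{5}{112} \approx -0.044643$)
$r{\left(U{\left(2 \right)},8 \right)} \left(T - 109\right) = 8 \left(- \frac{5}{112} - 109\right) = 8 \left(- \frac{12213}{112}\right) = - \frac{12213}{14}$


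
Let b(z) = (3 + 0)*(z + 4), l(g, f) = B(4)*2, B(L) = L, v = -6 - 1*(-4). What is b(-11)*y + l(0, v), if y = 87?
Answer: -1819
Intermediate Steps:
v = -2 (v = -6 + 4 = -2)
l(g, f) = 8 (l(g, f) = 4*2 = 8)
b(z) = 12 + 3*z (b(z) = 3*(4 + z) = 12 + 3*z)
b(-11)*y + l(0, v) = (12 + 3*(-11))*87 + 8 = (12 - 33)*87 + 8 = -21*87 + 8 = -1827 + 8 = -1819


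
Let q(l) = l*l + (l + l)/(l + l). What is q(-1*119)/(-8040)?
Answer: -7081/4020 ≈ -1.7614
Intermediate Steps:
q(l) = 1 + l² (q(l) = l² + (2*l)/((2*l)) = l² + (2*l)*(1/(2*l)) = l² + 1 = 1 + l²)
q(-1*119)/(-8040) = (1 + (-1*119)²)/(-8040) = (1 + (-119)²)*(-1/8040) = (1 + 14161)*(-1/8040) = 14162*(-1/8040) = -7081/4020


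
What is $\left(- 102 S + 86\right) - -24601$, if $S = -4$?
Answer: $25095$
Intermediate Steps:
$\left(- 102 S + 86\right) - -24601 = \left(\left(-102\right) \left(-4\right) + 86\right) - -24601 = \left(408 + 86\right) + 24601 = 494 + 24601 = 25095$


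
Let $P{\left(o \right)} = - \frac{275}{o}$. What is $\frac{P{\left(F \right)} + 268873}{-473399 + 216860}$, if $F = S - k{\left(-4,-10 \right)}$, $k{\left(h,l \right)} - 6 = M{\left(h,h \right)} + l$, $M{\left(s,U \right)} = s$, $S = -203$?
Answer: $- \frac{10486102}{10005021} \approx -1.0481$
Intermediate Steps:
$k{\left(h,l \right)} = 6 + h + l$ ($k{\left(h,l \right)} = 6 + \left(h + l\right) = 6 + h + l$)
$F = -195$ ($F = -203 - \left(6 - 4 - 10\right) = -203 - -8 = -203 + 8 = -195$)
$\frac{P{\left(F \right)} + 268873}{-473399 + 216860} = \frac{- \frac{275}{-195} + 268873}{-473399 + 216860} = \frac{\left(-275\right) \left(- \frac{1}{195}\right) + 268873}{-256539} = \left(\frac{55}{39} + 268873\right) \left(- \frac{1}{256539}\right) = \frac{10486102}{39} \left(- \frac{1}{256539}\right) = - \frac{10486102}{10005021}$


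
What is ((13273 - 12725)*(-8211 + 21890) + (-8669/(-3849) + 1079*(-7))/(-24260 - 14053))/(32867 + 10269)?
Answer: 138178032069329/795140645904 ≈ 173.78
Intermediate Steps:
((13273 - 12725)*(-8211 + 21890) + (-8669/(-3849) + 1079*(-7))/(-24260 - 14053))/(32867 + 10269) = (548*13679 + (-8669*(-1/3849) - 7553)/(-38313))/43136 = (7496092 + (8669/3849 - 7553)*(-1/38313))*(1/43136) = (7496092 - 29062828/3849*(-1/38313))*(1/43136) = (7496092 + 29062828/147466737)*(1/43136) = (1105424256554632/147466737)*(1/43136) = 138178032069329/795140645904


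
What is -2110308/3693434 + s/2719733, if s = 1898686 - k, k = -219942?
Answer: 1042769190394/5022577166561 ≈ 0.20762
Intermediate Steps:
s = 2118628 (s = 1898686 - 1*(-219942) = 1898686 + 219942 = 2118628)
-2110308/3693434 + s/2719733 = -2110308/3693434 + 2118628/2719733 = -2110308*1/3693434 + 2118628*(1/2719733) = -1055154/1846717 + 2118628/2719733 = 1042769190394/5022577166561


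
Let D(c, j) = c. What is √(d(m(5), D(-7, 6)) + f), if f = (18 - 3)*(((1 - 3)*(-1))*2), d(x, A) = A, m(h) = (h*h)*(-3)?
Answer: √53 ≈ 7.2801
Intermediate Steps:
m(h) = -3*h² (m(h) = h²*(-3) = -3*h²)
f = 60 (f = 15*(-2*(-1)*2) = 15*(2*2) = 15*4 = 60)
√(d(m(5), D(-7, 6)) + f) = √(-7 + 60) = √53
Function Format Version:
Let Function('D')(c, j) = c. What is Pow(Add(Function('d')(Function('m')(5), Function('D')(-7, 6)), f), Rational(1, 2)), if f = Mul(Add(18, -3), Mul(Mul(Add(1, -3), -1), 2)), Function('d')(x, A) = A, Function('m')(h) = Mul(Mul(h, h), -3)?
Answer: Pow(53, Rational(1, 2)) ≈ 7.2801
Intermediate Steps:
Function('m')(h) = Mul(-3, Pow(h, 2)) (Function('m')(h) = Mul(Pow(h, 2), -3) = Mul(-3, Pow(h, 2)))
f = 60 (f = Mul(15, Mul(Mul(-2, -1), 2)) = Mul(15, Mul(2, 2)) = Mul(15, 4) = 60)
Pow(Add(Function('d')(Function('m')(5), Function('D')(-7, 6)), f), Rational(1, 2)) = Pow(Add(-7, 60), Rational(1, 2)) = Pow(53, Rational(1, 2))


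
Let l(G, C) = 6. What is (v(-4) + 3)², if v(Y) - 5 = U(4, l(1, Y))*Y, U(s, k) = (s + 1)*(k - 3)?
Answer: 2704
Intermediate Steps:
U(s, k) = (1 + s)*(-3 + k)
v(Y) = 5 + 15*Y (v(Y) = 5 + (-3 + 6 - 3*4 + 6*4)*Y = 5 + (-3 + 6 - 12 + 24)*Y = 5 + 15*Y)
(v(-4) + 3)² = ((5 + 15*(-4)) + 3)² = ((5 - 60) + 3)² = (-55 + 3)² = (-52)² = 2704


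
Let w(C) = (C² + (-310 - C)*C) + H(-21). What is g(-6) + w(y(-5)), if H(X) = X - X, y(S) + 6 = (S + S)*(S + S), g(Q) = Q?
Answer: -29146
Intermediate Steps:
y(S) = -6 + 4*S² (y(S) = -6 + (S + S)*(S + S) = -6 + (2*S)*(2*S) = -6 + 4*S²)
H(X) = 0
w(C) = C² + C*(-310 - C) (w(C) = (C² + (-310 - C)*C) + 0 = (C² + C*(-310 - C)) + 0 = C² + C*(-310 - C))
g(-6) + w(y(-5)) = -6 - 310*(-6 + 4*(-5)²) = -6 - 310*(-6 + 4*25) = -6 - 310*(-6 + 100) = -6 - 310*94 = -6 - 29140 = -29146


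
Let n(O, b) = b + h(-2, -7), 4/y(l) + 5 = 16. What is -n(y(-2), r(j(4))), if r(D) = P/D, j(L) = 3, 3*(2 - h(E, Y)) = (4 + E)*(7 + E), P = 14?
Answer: -10/3 ≈ -3.3333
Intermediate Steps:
h(E, Y) = 2 - (4 + E)*(7 + E)/3
y(l) = 4/11 (y(l) = 4/(-5 + 16) = 4/11)
r(D) = 14/D
n(O, b) = -4/3 + b (n(O, b) = b + (-22/3 - 11/3*(-2) - ⅓*(-2)²) = b + (-22/3 + 22/3 - ⅓*4) = b + (-22/3 + 22/3 - 4/3) = b - 4/3 = -4/3 + b)
-n(y(-2), r(j(4))) = -(-4/3 + 14/3) = -1*10/3 = -10/3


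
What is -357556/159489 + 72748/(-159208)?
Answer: -17132070355/6347981178 ≈ -2.6988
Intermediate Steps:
-357556/159489 + 72748/(-159208) = -357556*1/159489 + 72748*(-1/159208) = -357556/159489 - 18187/39802 = -17132070355/6347981178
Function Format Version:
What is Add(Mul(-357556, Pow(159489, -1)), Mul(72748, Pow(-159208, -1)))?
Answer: Rational(-17132070355, 6347981178) ≈ -2.6988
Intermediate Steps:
Add(Mul(-357556, Pow(159489, -1)), Mul(72748, Pow(-159208, -1))) = Add(Mul(-357556, Rational(1, 159489)), Mul(72748, Rational(-1, 159208))) = Add(Rational(-357556, 159489), Rational(-18187, 39802)) = Rational(-17132070355, 6347981178)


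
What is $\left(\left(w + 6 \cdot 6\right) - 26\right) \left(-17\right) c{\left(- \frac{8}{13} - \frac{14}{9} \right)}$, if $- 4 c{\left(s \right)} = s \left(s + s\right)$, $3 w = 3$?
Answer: $\frac{6032246}{13689} \approx 440.66$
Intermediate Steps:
$w = 1$ ($w = \frac{1}{3} \cdot 3 = 1$)
$c{\left(s \right)} = - \frac{s^{2}}{2}$ ($c{\left(s \right)} = - \frac{s \left(s + s\right)}{4} = - \frac{s 2 s}{4} = - \frac{2 s^{2}}{4} = - \frac{s^{2}}{2}$)
$\left(\left(w + 6 \cdot 6\right) - 26\right) \left(-17\right) c{\left(- \frac{8}{13} - \frac{14}{9} \right)} = \left(\left(1 + 6 \cdot 6\right) - 26\right) \left(-17\right) \left(- \frac{\left(- \frac{8}{13} - \frac{14}{9}\right)^{2}}{2}\right) = \left(\left(1 + 36\right) - 26\right) \left(-17\right) \left(- \frac{\left(\left(-8\right) \frac{1}{13} - \frac{14}{9}\right)^{2}}{2}\right) = \left(37 - 26\right) \left(-17\right) \left(- \frac{\left(- \frac{8}{13} - \frac{14}{9}\right)^{2}}{2}\right) = 11 \left(-17\right) \left(- \frac{\left(- \frac{254}{117}\right)^{2}}{2}\right) = - 187 \left(\left(- \frac{1}{2}\right) \frac{64516}{13689}\right) = \left(-187\right) \left(- \frac{32258}{13689}\right) = \frac{6032246}{13689}$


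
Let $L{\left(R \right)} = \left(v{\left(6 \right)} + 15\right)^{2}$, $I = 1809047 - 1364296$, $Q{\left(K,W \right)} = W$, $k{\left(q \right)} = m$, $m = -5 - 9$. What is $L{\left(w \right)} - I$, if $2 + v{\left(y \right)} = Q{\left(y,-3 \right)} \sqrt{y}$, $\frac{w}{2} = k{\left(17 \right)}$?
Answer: $-444528 - 78 \sqrt{6} \approx -4.4472 \cdot 10^{5}$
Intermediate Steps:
$m = -14$
$k{\left(q \right)} = -14$
$w = -28$ ($w = 2 \left(-14\right) = -28$)
$I = 444751$
$v{\left(y \right)} = -2 - 3 \sqrt{y}$
$L{\left(R \right)} = \left(13 - 3 \sqrt{6}\right)^{2}$ ($L{\left(R \right)} = \left(\left(-2 - 3 \sqrt{6}\right) + 15\right)^{2} = \left(13 - 3 \sqrt{6}\right)^{2}$)
$L{\left(w \right)} - I = \left(223 - 78 \sqrt{6}\right) - 444751 = -444528 - 78 \sqrt{6}$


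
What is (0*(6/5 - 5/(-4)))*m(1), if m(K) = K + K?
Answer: 0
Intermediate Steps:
m(K) = 2*K
(0*(6/5 - 5/(-4)))*m(1) = (0*(6/5 - 5/(-4)))*(2*1) = (0*(6*(⅕) - 5*(-¼)))*2 = (0*(6/5 + 5/4))*2 = (0*(49/20))*2 = 0*2 = 0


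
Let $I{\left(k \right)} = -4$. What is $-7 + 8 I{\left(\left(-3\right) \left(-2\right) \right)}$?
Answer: $-39$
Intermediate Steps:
$-7 + 8 I{\left(\left(-3\right) \left(-2\right) \right)} = -7 + 8 \left(-4\right) = -7 - 32 = -39$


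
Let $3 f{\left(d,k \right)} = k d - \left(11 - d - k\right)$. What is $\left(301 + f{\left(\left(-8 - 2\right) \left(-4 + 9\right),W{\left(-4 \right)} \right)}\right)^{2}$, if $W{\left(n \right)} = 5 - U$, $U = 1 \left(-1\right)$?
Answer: $\frac{300304}{9} \approx 33367.0$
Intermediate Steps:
$U = -1$
$W{\left(n \right)} = 6$ ($W{\left(n \right)} = 5 - -1 = 5 + 1 = 6$)
$f{\left(d,k \right)} = - \frac{11}{3} + \frac{d}{3} + \frac{k}{3} + \frac{d k}{3}$ ($f{\left(d,k \right)} = \frac{k d - \left(11 - d - k\right)}{3} = \frac{d k + \left(-11 + d + k\right)}{3} = \frac{-11 + d + k + d k}{3} = - \frac{11}{3} + \frac{d}{3} + \frac{k}{3} + \frac{d k}{3}$)
$\left(301 + f{\left(\left(-8 - 2\right) \left(-4 + 9\right),W{\left(-4 \right)} \right)}\right)^{2} = \left(301 + \left(- \frac{11}{3} + \frac{\left(-8 - 2\right) \left(-4 + 9\right)}{3} + \frac{1}{3} \cdot 6 + \frac{1}{3} \left(-8 - 2\right) \left(-4 + 9\right) 6\right)\right)^{2} = \left(301 + \left(- \frac{11}{3} + \frac{\left(-10\right) 5}{3} + 2 + \frac{1}{3} \left(\left(-10\right) 5\right) 6\right)\right)^{2} = \left(301 + \left(- \frac{11}{3} + \frac{1}{3} \left(-50\right) + 2 + \frac{1}{3} \left(-50\right) 6\right)\right)^{2} = \left(301 - \frac{355}{3}\right)^{2} = \left(\frac{548}{3}\right)^{2} = \frac{300304}{9}$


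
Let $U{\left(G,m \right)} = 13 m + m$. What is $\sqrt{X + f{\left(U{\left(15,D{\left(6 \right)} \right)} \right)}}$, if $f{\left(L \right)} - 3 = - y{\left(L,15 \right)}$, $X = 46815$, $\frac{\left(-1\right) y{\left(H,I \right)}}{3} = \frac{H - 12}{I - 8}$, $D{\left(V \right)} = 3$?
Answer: $\frac{6 \sqrt{63742}}{7} \approx 216.4$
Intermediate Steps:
$y{\left(H,I \right)} = - \frac{3 \left(-12 + H\right)}{-8 + I}$ ($y{\left(H,I \right)} = - 3 \frac{H - 12}{I - 8} = - 3 \frac{-12 + H}{-8 + I} = - \frac{3 \left(-12 + H\right)}{-8 + I}$)
$U{\left(G,m \right)} = 14 m$
$f{\left(L \right)} = - \frac{15}{7} + \frac{3 L}{7}$ ($f{\left(L \right)} = 3 - \frac{3 \left(12 - L\right)}{-8 + 15} = 3 - \frac{3 \left(12 - L\right)}{7} = 3 - 3 \cdot \frac{1}{7} \left(12 - L\right) = 3 - \left(\frac{36}{7} - \frac{3 L}{7}\right) = 3 + \left(- \frac{36}{7} + \frac{3 L}{7}\right) = - \frac{15}{7} + \frac{3 L}{7}$)
$\sqrt{X + f{\left(U{\left(15,D{\left(6 \right)} \right)} \right)}} = \sqrt{46815 - \left(\frac{15}{7} - \frac{3 \cdot 14 \cdot 3}{7}\right)} = \sqrt{46815 + \left(- \frac{15}{7} + \frac{3}{7} \cdot 42\right)} = \sqrt{46815 + \left(- \frac{15}{7} + 18\right)} = \sqrt{46815 + \frac{111}{7}} = \sqrt{\frac{327816}{7}} = \frac{6 \sqrt{63742}}{7}$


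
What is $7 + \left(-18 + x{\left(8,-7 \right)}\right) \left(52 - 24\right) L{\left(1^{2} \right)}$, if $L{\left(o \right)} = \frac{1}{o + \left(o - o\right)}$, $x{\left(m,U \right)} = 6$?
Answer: $-329$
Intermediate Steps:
$L{\left(o \right)} = \frac{1}{o}$ ($L{\left(o \right)} = \frac{1}{o + 0} = \frac{1}{o}$)
$7 + \left(-18 + x{\left(8,-7 \right)}\right) \left(52 - 24\right) L{\left(1^{2} \right)} = 7 + \frac{\left(-18 + 6\right) \left(52 - 24\right)}{1^{2}} = 7 + \frac{\left(-12\right) 28}{1} = 7 - 336 = -329$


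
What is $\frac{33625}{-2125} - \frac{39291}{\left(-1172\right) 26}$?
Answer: $- \frac{7529021}{518024} \approx -14.534$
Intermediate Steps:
$\frac{33625}{-2125} - \frac{39291}{\left(-1172\right) 26} = 33625 \left(- \frac{1}{2125}\right) - \frac{39291}{-30472} = - \frac{269}{17} - - \frac{39291}{30472} = - \frac{269}{17} + \frac{39291}{30472} = - \frac{7529021}{518024}$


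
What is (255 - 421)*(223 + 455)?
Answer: -112548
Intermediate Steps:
(255 - 421)*(223 + 455) = -166*678 = -112548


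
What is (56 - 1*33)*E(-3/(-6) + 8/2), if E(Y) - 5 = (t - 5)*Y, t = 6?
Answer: 437/2 ≈ 218.50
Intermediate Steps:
E(Y) = 5 + Y (E(Y) = 5 + (6 - 5)*Y = 5 + 1*Y = 5 + Y)
(56 - 1*33)*E(-3/(-6) + 8/2) = (56 - 1*33)*(5 + (-3/(-6) + 8/2)) = (56 - 33)*(5 + (-3*(-⅙) + 8*(½))) = 23*(5 + (½ + 4)) = 23*(5 + 9/2) = 23*(19/2) = 437/2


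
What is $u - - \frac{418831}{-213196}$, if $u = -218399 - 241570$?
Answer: $- \frac{98063969755}{213196} \approx -4.5997 \cdot 10^{5}$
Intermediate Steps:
$u = -459969$ ($u = -218399 - 241570 = -459969$)
$u - - \frac{418831}{-213196} = -459969 - - \frac{418831}{-213196} = -459969 - \left(-418831\right) \left(- \frac{1}{213196}\right) = -459969 - \frac{418831}{213196} = - \frac{98063969755}{213196}$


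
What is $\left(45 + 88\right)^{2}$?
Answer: $17689$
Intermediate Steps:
$\left(45 + 88\right)^{2} = 133^{2} = 17689$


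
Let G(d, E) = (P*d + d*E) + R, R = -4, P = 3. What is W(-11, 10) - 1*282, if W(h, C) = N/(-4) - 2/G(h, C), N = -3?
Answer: -165367/588 ≈ -281.24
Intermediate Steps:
G(d, E) = -4 + 3*d + E*d (G(d, E) = (3*d + d*E) - 4 = (3*d + E*d) - 4 = -4 + 3*d + E*d)
W(h, C) = ¾ - 2/(-4 + 3*h + C*h) (W(h, C) = -3/(-4) - 2/(-4 + 3*h + C*h) = -3*(-¼) - 2/(-4 + 3*h + C*h) = ¾ - 2/(-4 + 3*h + C*h))
W(-11, 10) - 1*282 = (-20 + 9*(-11) + 3*10*(-11))/(4*(-4 + 3*(-11) + 10*(-11))) - 1*282 = (-20 - 99 - 330)/(4*(-4 - 33 - 110)) - 282 = (¼)*(-449)/(-147) - 282 = (¼)*(-1/147)*(-449) - 282 = 449/588 - 282 = -165367/588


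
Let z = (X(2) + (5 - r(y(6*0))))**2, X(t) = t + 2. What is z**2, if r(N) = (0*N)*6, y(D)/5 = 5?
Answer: 6561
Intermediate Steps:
y(D) = 25 (y(D) = 5*5 = 25)
X(t) = 2 + t
r(N) = 0 (r(N) = 0*6 = 0)
z = 81 (z = ((2 + 2) + (5 - 1*0))**2 = (4 + (5 + 0))**2 = (4 + 5)**2 = 9**2 = 81)
z**2 = 81**2 = 6561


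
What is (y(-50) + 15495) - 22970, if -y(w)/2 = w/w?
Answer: -7477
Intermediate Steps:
y(w) = -2 (y(w) = -2*w/w = -2*1 = -2)
(y(-50) + 15495) - 22970 = (-2 + 15495) - 22970 = 15493 - 22970 = -7477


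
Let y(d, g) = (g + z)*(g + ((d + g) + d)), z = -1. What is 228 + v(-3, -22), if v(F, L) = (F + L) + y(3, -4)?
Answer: 213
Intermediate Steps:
y(d, g) = (-1 + g)*(2*d + 2*g) (y(d, g) = (g - 1)*(g + ((d + g) + d)) = (-1 + g)*(g + (g + 2*d)) = (-1 + g)*(2*d + 2*g))
v(F, L) = 10 + F + L (v(F, L) = (F + L) + (-2*3 - 2*(-4) + 2*(-4)² + 2*3*(-4)) = (F + L) + (-6 + 8 + 2*16 - 24) = (F + L) + (-6 + 8 + 32 - 24) = (F + L) + 10 = 10 + F + L)
228 + v(-3, -22) = 228 + (10 - 3 - 22) = 228 - 15 = 213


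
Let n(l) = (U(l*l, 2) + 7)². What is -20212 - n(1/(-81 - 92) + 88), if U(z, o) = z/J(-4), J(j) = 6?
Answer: -54939256868254921/32246821476 ≈ -1.7037e+6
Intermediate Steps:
U(z, o) = z/6
n(l) = (7 + l²/6)² (n(l) = ((l*l)/6 + 7)² = (l²/6 + 7)² = (7 + l²/6)²)
-20212 - n(1/(-81 - 92) + 88) = -20212 - (42 + (1/(-81 - 92) + 88)²)²/36 = -20212 - (42 + (1/(-173) + 88)²)²/36 = -20212 - (42 + (-1/173 + 88)²)²/36 = -20212 - (42 + (15223/173)²)²/36 = -20212 - (42 + 231739729/29929)²/36 = -20212 - (232996747/29929)²/36 = -20212 - 54287484112582009/(36*895745041) = -20212 - 1*54287484112582009/32246821476 = -20212 - 54287484112582009/32246821476 = -54939256868254921/32246821476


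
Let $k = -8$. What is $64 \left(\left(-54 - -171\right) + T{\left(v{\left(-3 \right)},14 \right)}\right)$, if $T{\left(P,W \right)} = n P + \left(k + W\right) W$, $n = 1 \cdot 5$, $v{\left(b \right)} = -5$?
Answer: $11264$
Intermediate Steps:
$n = 5$
$T{\left(P,W \right)} = 5 P + W \left(-8 + W\right)$ ($T{\left(P,W \right)} = 5 P + \left(-8 + W\right) W = 5 P + W \left(-8 + W\right)$)
$64 \left(\left(-54 - -171\right) + T{\left(v{\left(-3 \right)},14 \right)}\right) = 64 \left(\left(-54 - -171\right) + \left(14^{2} - 112 + 5 \left(-5\right)\right)\right) = 64 \left(\left(-54 + 171\right) - -59\right) = 64 \left(117 + 59\right) = 64 \cdot 176 = 11264$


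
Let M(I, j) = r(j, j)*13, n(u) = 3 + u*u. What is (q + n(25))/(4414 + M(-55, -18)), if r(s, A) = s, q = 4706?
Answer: 2667/2090 ≈ 1.2761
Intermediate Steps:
n(u) = 3 + u²
M(I, j) = 13*j (M(I, j) = j*13 = 13*j)
(q + n(25))/(4414 + M(-55, -18)) = (4706 + (3 + 25²))/(4414 + 13*(-18)) = (4706 + (3 + 625))/(4414 - 234) = (4706 + 628)/4180 = 5334*(1/4180) = 2667/2090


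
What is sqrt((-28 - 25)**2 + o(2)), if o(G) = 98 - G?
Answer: sqrt(2905) ≈ 53.898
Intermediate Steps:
sqrt((-28 - 25)**2 + o(2)) = sqrt((-28 - 25)**2 + (98 - 1*2)) = sqrt((-53)**2 + (98 - 2)) = sqrt(2809 + 96) = sqrt(2905)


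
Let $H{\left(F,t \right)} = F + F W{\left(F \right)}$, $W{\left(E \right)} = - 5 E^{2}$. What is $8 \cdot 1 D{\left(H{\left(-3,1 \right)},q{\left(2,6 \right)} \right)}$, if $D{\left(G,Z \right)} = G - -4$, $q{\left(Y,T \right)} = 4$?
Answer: $1088$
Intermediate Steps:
$H{\left(F,t \right)} = F - 5 F^{3}$ ($H{\left(F,t \right)} = F + F \left(- 5 F^{2}\right) = F - 5 F^{3}$)
$D{\left(G,Z \right)} = 4 + G$ ($D{\left(G,Z \right)} = G + 4 = 4 + G$)
$8 \cdot 1 D{\left(H{\left(-3,1 \right)},q{\left(2,6 \right)} \right)} = 8 \cdot 1 \left(4 - \left(3 + 5 \left(-3\right)^{3}\right)\right) = 8 \left(4 - -132\right) = 8 \left(4 + \left(-3 + 135\right)\right) = 8 \left(4 + 132\right) = 8 \cdot 136 = 1088$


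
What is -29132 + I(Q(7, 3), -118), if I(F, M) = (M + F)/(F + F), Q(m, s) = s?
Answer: -174907/6 ≈ -29151.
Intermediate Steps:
I(F, M) = (F + M)/(2*F) (I(F, M) = (F + M)/((2*F)) = (F + M)*(1/(2*F)) = (F + M)/(2*F))
-29132 + I(Q(7, 3), -118) = -29132 + (½)*(3 - 118)/3 = -29132 + (½)*(⅓)*(-115) = -29132 - 115/6 = -174907/6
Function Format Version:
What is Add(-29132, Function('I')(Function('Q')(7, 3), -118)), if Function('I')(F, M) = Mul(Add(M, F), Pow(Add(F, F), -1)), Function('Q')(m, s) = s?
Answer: Rational(-174907, 6) ≈ -29151.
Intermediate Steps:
Function('I')(F, M) = Mul(Rational(1, 2), Pow(F, -1), Add(F, M)) (Function('I')(F, M) = Mul(Add(F, M), Pow(Mul(2, F), -1)) = Mul(Add(F, M), Mul(Rational(1, 2), Pow(F, -1))) = Mul(Rational(1, 2), Pow(F, -1), Add(F, M)))
Add(-29132, Function('I')(Function('Q')(7, 3), -118)) = Add(-29132, Mul(Rational(1, 2), Pow(3, -1), Add(3, -118))) = Add(-29132, Mul(Rational(1, 2), Rational(1, 3), -115)) = Add(-29132, Rational(-115, 6)) = Rational(-174907, 6)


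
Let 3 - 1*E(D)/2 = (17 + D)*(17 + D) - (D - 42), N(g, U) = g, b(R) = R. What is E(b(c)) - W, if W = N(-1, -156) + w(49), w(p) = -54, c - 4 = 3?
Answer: -1161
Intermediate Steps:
c = 7 (c = 4 + 3 = 7)
E(D) = -78 - 2*(17 + D)**2 + 2*D (E(D) = 6 - 2*((17 + D)*(17 + D) - (D - 42)) = 6 - 2*((17 + D)**2 - (-42 + D)) = 6 - 2*((17 + D)**2 + (42 - D)) = 6 - 2*(42 + (17 + D)**2 - D) = 6 + (-84 - 2*(17 + D)**2 + 2*D) = -78 - 2*(17 + D)**2 + 2*D)
W = -55 (W = -1 - 54 = -55)
E(b(c)) - W = (-78 - 2*(17 + 7)**2 + 2*7) - 1*(-55) = (-78 - 2*24**2 + 14) + 55 = (-78 - 2*576 + 14) + 55 = (-78 - 1152 + 14) + 55 = -1216 + 55 = -1161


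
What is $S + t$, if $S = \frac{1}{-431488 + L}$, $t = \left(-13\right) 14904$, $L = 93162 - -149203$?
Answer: $- \frac{36642959497}{189123} \approx -1.9375 \cdot 10^{5}$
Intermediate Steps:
$L = 242365$ ($L = 93162 + 149203 = 242365$)
$t = -193752$
$S = - \frac{1}{189123}$ ($S = \frac{1}{-431488 + 242365} = \frac{1}{-189123} = - \frac{1}{189123} \approx -5.2876 \cdot 10^{-6}$)
$S + t = - \frac{1}{189123} - 193752 = - \frac{36642959497}{189123}$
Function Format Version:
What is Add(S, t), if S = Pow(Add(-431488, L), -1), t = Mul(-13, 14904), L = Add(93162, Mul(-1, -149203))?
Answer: Rational(-36642959497, 189123) ≈ -1.9375e+5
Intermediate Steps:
L = 242365 (L = Add(93162, 149203) = 242365)
t = -193752
S = Rational(-1, 189123) (S = Pow(Add(-431488, 242365), -1) = Pow(-189123, -1) = Rational(-1, 189123) ≈ -5.2876e-6)
Add(S, t) = Add(Rational(-1, 189123), -193752) = Rational(-36642959497, 189123)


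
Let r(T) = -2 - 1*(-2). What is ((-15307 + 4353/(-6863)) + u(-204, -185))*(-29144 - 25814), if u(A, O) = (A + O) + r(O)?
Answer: 5920405562958/6863 ≈ 8.6266e+8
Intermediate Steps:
r(T) = 0 (r(T) = -2 + 2 = 0)
u(A, O) = A + O (u(A, O) = (A + O) + 0 = A + O)
((-15307 + 4353/(-6863)) + u(-204, -185))*(-29144 - 25814) = ((-15307 + 4353/(-6863)) + (-204 - 185))*(-29144 - 25814) = ((-15307 + 4353*(-1/6863)) - 389)*(-54958) = ((-15307 - 4353/6863) - 389)*(-54958) = (-105056294/6863 - 389)*(-54958) = -107726001/6863*(-54958) = 5920405562958/6863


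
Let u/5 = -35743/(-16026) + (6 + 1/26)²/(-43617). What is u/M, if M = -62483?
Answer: -877908848735/4920828716177556 ≈ -0.00017841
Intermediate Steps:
u = 877908848735/78754680732 (u = 5*(-35743/(-16026) + (6 + 1/26)²/(-43617)) = 5*(-35743*(-1/16026) + (6 + 1/26)²*(-1/43617)) = 5*(35743/16026 + (157/26)²*(-1/43617)) = 5*(35743/16026 + (24649/676)*(-1/43617)) = 5*(35743/16026 - 24649/29485092) = 5*(175581769747/78754680732) = 877908848735/78754680732 ≈ 11.147)
u/M = (877908848735/78754680732)/(-62483) = (877908848735/78754680732)*(-1/62483) = -877908848735/4920828716177556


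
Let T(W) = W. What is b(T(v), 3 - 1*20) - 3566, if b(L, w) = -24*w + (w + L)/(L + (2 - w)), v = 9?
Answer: -22108/7 ≈ -3158.3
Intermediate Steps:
b(L, w) = -24*w + (L + w)/(2 + L - w)
b(T(v), 3 - 1*20) - 3566 = (9 - 47*(3 - 1*20) + 24*(3 - 1*20)² - 24*9*(3 - 1*20))/(2 + 9 - (3 - 1*20)) - 3566 = (9 - 47*(3 - 20) + 24*(3 - 20)² - 24*9*(3 - 20))/(2 + 9 - (3 - 20)) - 3566 = (9 - 47*(-17) + 24*(-17)² - 24*9*(-17))/(2 + 9 - 1*(-17)) - 3566 = (9 + 799 + 24*289 + 3672)/(2 + 9 + 17) - 3566 = (9 + 799 + 6936 + 3672)/28 - 3566 = (1/28)*11416 - 3566 = 2854/7 - 3566 = -22108/7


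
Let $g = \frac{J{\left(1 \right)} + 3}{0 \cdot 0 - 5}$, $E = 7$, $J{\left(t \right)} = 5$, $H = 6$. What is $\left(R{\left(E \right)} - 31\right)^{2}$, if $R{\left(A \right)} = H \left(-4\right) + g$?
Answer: $\frac{80089}{25} \approx 3203.6$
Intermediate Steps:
$g = - \frac{8}{5}$ ($g = \frac{5 + 3}{0 \cdot 0 - 5} = \frac{8}{0 - 5} = \frac{8}{-5} = 8 \left(- \frac{1}{5}\right) = - \frac{8}{5} \approx -1.6$)
$R{\left(A \right)} = - \frac{128}{5}$ ($R{\left(A \right)} = 6 \left(-4\right) - \frac{8}{5} = -24 - \frac{8}{5} = - \frac{128}{5}$)
$\left(R{\left(E \right)} - 31\right)^{2} = \left(- \frac{128}{5} - 31\right)^{2} = \left(- \frac{283}{5}\right)^{2} = \frac{80089}{25}$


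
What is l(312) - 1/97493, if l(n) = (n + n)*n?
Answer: 18980717183/97493 ≈ 1.9469e+5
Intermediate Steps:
l(n) = 2*n² (l(n) = (2*n)*n = 2*n²)
l(312) - 1/97493 = 2*312² - 1/97493 = 2*97344 - 1*1/97493 = 194688 - 1/97493 = 18980717183/97493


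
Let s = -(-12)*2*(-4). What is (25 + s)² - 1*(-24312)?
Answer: 29353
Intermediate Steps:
s = -96 (s = -4*(-6)*(-4) = 24*(-4) = -96)
(25 + s)² - 1*(-24312) = (25 - 96)² - 1*(-24312) = (-71)² + 24312 = 5041 + 24312 = 29353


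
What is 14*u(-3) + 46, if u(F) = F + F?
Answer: -38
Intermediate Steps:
u(F) = 2*F
14*u(-3) + 46 = 14*(2*(-3)) + 46 = 14*(-6) + 46 = -84 + 46 = -38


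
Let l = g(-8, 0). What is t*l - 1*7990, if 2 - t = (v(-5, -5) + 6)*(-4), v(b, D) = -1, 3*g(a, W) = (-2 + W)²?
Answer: -23882/3 ≈ -7960.7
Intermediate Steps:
g(a, W) = (-2 + W)²/3
l = 4/3 (l = (-2 + 0)²/3 = (⅓)*(-2)² = (⅓)*4 = 4/3 ≈ 1.3333)
t = 22 (t = 2 - (-1 + 6)*(-4) = 2 - 5*(-4) = 2 - 1*(-20) = 2 + 20 = 22)
t*l - 1*7990 = 22*(4/3) - 1*7990 = 88/3 - 7990 = -23882/3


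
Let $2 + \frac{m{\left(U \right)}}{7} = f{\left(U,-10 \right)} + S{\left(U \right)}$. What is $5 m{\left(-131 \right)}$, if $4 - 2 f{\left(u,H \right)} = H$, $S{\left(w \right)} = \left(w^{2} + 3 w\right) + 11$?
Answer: $587440$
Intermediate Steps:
$S{\left(w \right)} = 11 + w^{2} + 3 w$
$f{\left(u,H \right)} = 2 - \frac{H}{2}$
$m{\left(U \right)} = 112 + 7 U^{2} + 21 U$ ($m{\left(U \right)} = -14 + 7 \left(\left(2 - -5\right) + \left(11 + U^{2} + 3 U\right)\right) = -14 + 7 \left(\left(2 + 5\right) + \left(11 + U^{2} + 3 U\right)\right) = -14 + 7 \left(7 + \left(11 + U^{2} + 3 U\right)\right) = -14 + 7 \left(18 + U^{2} + 3 U\right) = -14 + \left(126 + 7 U^{2} + 21 U\right) = 112 + 7 U^{2} + 21 U$)
$5 m{\left(-131 \right)} = 5 \left(112 + 7 \left(-131\right)^{2} + 21 \left(-131\right)\right) = 5 \left(112 + 7 \cdot 17161 - 2751\right) = 5 \left(112 + 120127 - 2751\right) = 5 \cdot 117488 = 587440$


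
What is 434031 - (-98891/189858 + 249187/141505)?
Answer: 11660581154830499/26865856290 ≈ 4.3403e+5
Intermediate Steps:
434031 - (-98891/189858 + 249187/141505) = 434031 - 1*33316574491/26865856290 = 434031 - 33316574491/26865856290 = 11660581154830499/26865856290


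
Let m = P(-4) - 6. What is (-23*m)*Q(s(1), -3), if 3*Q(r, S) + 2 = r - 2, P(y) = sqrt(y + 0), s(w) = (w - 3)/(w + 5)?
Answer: -598/3 + 598*I/9 ≈ -199.33 + 66.444*I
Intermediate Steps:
s(w) = (-3 + w)/(5 + w)
P(y) = sqrt(y)
m = -6 + 2*I (m = sqrt(-4) - 6 = 2*I - 6 = -6 + 2*I ≈ -6.0 + 2.0*I)
Q(r, S) = -4/3 + r/3 (Q(r, S) = -2/3 + (r - 2)/3 = -2/3 + (-2 + r)/3 = -2/3 + (-2/3 + r/3) = -4/3 + r/3)
(-23*m)*Q(s(1), -3) = (-23*(-6 + 2*I))*(-4/3 + ((-3 + 1)/(5 + 1))/3) = (138 - 46*I)*(-4/3 + (-2/6)/3) = (138 - 46*I)*(-4/3 + ((1/6)*(-2))/3) = (138 - 46*I)*(-4/3 + (1/3)*(-1/3)) = (138 - 46*I)*(-4/3 - 1/9) = (138 - 46*I)*(-13/9) = -598/3 + 598*I/9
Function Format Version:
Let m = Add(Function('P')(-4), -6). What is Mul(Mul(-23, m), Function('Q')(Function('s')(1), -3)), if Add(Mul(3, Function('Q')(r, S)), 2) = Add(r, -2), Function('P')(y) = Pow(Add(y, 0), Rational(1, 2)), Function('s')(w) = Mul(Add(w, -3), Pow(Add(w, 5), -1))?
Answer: Add(Rational(-598, 3), Mul(Rational(598, 9), I)) ≈ Add(-199.33, Mul(66.444, I))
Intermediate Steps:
Function('s')(w) = Mul(Pow(Add(5, w), -1), Add(-3, w)) (Function('s')(w) = Mul(Add(-3, w), Pow(Add(5, w), -1)) = Mul(Pow(Add(5, w), -1), Add(-3, w)))
Function('P')(y) = Pow(y, Rational(1, 2))
m = Add(-6, Mul(2, I)) (m = Add(Pow(-4, Rational(1, 2)), -6) = Add(Mul(2, I), -6) = Add(-6, Mul(2, I)) ≈ Add(-6.0000, Mul(2.0000, I)))
Function('Q')(r, S) = Add(Rational(-4, 3), Mul(Rational(1, 3), r)) (Function('Q')(r, S) = Add(Rational(-2, 3), Mul(Rational(1, 3), Add(r, -2))) = Add(Rational(-2, 3), Mul(Rational(1, 3), Add(-2, r))) = Add(Rational(-2, 3), Add(Rational(-2, 3), Mul(Rational(1, 3), r))) = Add(Rational(-4, 3), Mul(Rational(1, 3), r)))
Mul(Mul(-23, m), Function('Q')(Function('s')(1), -3)) = Mul(Mul(-23, Add(-6, Mul(2, I))), Add(Rational(-4, 3), Mul(Rational(1, 3), Mul(Pow(Add(5, 1), -1), Add(-3, 1))))) = Mul(Add(138, Mul(-46, I)), Add(Rational(-4, 3), Mul(Rational(1, 3), Mul(Pow(6, -1), -2)))) = Mul(Add(138, Mul(-46, I)), Add(Rational(-4, 3), Mul(Rational(1, 3), Mul(Rational(1, 6), -2)))) = Mul(Add(138, Mul(-46, I)), Add(Rational(-4, 3), Mul(Rational(1, 3), Rational(-1, 3)))) = Mul(Add(138, Mul(-46, I)), Add(Rational(-4, 3), Rational(-1, 9))) = Mul(Add(138, Mul(-46, I)), Rational(-13, 9)) = Add(Rational(-598, 3), Mul(Rational(598, 9), I))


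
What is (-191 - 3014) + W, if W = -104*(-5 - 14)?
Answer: -1229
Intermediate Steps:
W = 1976 (W = -104*(-19) = 1976)
(-191 - 3014) + W = (-191 - 3014) + 1976 = -3205 + 1976 = -1229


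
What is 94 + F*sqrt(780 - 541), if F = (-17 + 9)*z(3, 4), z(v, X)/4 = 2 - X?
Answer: 94 + 64*sqrt(239) ≈ 1083.4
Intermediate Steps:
z(v, X) = 8 - 4*X (z(v, X) = 4*(2 - X) = 8 - 4*X)
F = 64 (F = (-17 + 9)*(8 - 4*4) = -8*(8 - 16) = -8*(-8) = 64)
94 + F*sqrt(780 - 541) = 94 + 64*sqrt(780 - 541) = 94 + 64*sqrt(239)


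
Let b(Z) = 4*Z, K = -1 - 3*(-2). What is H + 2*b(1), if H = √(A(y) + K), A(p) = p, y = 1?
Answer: 8 + √6 ≈ 10.449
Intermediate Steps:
K = 5 (K = -1 + 6 = 5)
H = √6 (H = √(1 + 5) = √6 ≈ 2.4495)
H + 2*b(1) = √6 + 2*(4*1) = √6 + 2*4 = √6 + 8 = 8 + √6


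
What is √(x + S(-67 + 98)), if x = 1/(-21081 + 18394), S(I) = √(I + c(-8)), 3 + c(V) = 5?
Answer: √(-2687 + 7219969*√33)/2687 ≈ 2.3967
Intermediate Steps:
c(V) = 2 (c(V) = -3 + 5 = 2)
S(I) = √(2 + I) (S(I) = √(I + 2) = √(2 + I))
x = -1/2687 (x = 1/(-2687) = -1/2687 ≈ -0.00037216)
√(x + S(-67 + 98)) = √(-1/2687 + √(2 + (-67 + 98))) = √(-1/2687 + √(2 + 31)) = √(-1/2687 + √33)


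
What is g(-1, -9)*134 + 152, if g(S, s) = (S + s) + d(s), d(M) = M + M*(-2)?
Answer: 18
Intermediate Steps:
d(M) = -M (d(M) = M - 2*M = -M)
g(S, s) = S (g(S, s) = (S + s) - s = S)
g(-1, -9)*134 + 152 = -1*134 + 152 = -134 + 152 = 18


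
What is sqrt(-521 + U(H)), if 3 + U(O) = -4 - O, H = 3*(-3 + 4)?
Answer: 3*I*sqrt(59) ≈ 23.043*I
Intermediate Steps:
H = 3 (H = 3*1 = 3)
U(O) = -7 - O (U(O) = -3 + (-4 - O) = -7 - O)
sqrt(-521 + U(H)) = sqrt(-521 + (-7 - 1*3)) = sqrt(-521 + (-7 - 3)) = sqrt(-521 - 10) = sqrt(-531) = 3*I*sqrt(59)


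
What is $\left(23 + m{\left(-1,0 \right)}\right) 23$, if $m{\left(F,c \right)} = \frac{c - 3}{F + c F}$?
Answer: $598$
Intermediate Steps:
$m{\left(F,c \right)} = \frac{-3 + c}{F + F c}$
$\left(23 + m{\left(-1,0 \right)}\right) 23 = \left(23 + \frac{-3 + 0}{\left(-1\right) \left(1 + 0\right)}\right) 23 = \left(23 - 1^{-1} \left(-3\right)\right) 23 = \left(23 - 1 \left(-3\right)\right) 23 = \left(23 + 3\right) 23 = 26 \cdot 23 = 598$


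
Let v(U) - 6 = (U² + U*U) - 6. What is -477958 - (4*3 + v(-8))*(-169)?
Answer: -454298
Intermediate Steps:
v(U) = 2*U² (v(U) = 6 + ((U² + U*U) - 6) = 6 + ((U² + U²) - 6) = 6 + (2*U² - 6) = 6 + (-6 + 2*U²) = 2*U²)
-477958 - (4*3 + v(-8))*(-169) = -477958 - (4*3 + 2*(-8)²)*(-169) = -477958 - (12 + 2*64)*(-169) = -477958 - (12 + 128)*(-169) = -477958 - 140*(-169) = -477958 - 1*(-23660) = -477958 + 23660 = -454298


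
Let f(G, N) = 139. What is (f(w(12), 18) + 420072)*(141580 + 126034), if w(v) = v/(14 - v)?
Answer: 112454346554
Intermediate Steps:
(f(w(12), 18) + 420072)*(141580 + 126034) = (139 + 420072)*(141580 + 126034) = 420211*267614 = 112454346554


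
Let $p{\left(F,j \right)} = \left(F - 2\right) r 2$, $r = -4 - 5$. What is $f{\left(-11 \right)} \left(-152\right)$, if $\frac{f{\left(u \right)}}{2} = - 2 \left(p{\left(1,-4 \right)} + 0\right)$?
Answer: $10944$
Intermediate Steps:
$r = -9$ ($r = -4 - 5 = -9$)
$p{\left(F,j \right)} = 36 - 18 F$ ($p{\left(F,j \right)} = \left(F - 2\right) \left(-9\right) 2 = \left(-2 + F\right) \left(-9\right) 2 = \left(18 - 9 F\right) 2 = 36 - 18 F$)
$f{\left(u \right)} = -72$ ($f{\left(u \right)} = 2 \left(- 2 \left(\left(36 - 18\right) + 0\right)\right) = 2 \left(- 2 \left(18 + 0\right)\right) = 2 \left(\left(-2\right) 18\right) = 2 \left(-36\right) = -72$)
$f{\left(-11 \right)} \left(-152\right) = \left(-72\right) \left(-152\right) = 10944$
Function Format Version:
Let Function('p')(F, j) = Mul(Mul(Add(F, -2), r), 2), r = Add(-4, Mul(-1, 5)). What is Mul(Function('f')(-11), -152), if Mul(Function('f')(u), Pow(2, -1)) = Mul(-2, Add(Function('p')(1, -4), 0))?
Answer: 10944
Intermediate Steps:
r = -9 (r = Add(-4, -5) = -9)
Function('p')(F, j) = Add(36, Mul(-18, F)) (Function('p')(F, j) = Mul(Mul(Add(F, -2), -9), 2) = Mul(Mul(Add(-2, F), -9), 2) = Mul(Add(18, Mul(-9, F)), 2) = Add(36, Mul(-18, F)))
Function('f')(u) = -72 (Function('f')(u) = Mul(2, Mul(-2, Add(Add(36, Mul(-18, 1)), 0))) = Mul(2, Mul(-2, Add(Add(36, -18), 0))) = Mul(2, Mul(-2, Add(18, 0))) = Mul(2, Mul(-2, 18)) = Mul(2, -36) = -72)
Mul(Function('f')(-11), -152) = Mul(-72, -152) = 10944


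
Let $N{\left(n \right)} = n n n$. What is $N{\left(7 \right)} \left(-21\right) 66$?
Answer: $-475398$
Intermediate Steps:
$N{\left(n \right)} = n^{3}$ ($N{\left(n \right)} = n^{2} n = n^{3}$)
$N{\left(7 \right)} \left(-21\right) 66 = 7^{3} \left(-21\right) 66 = 343 \left(-21\right) 66 = \left(-7203\right) 66 = -475398$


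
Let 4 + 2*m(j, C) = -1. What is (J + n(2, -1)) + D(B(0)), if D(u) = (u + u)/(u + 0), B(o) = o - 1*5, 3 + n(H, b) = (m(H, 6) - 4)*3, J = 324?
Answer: 607/2 ≈ 303.50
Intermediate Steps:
m(j, C) = -5/2 (m(j, C) = -2 + (1/2)*(-1) = -2 - 1/2 = -5/2)
n(H, b) = -45/2 (n(H, b) = -3 + (-5/2 - 4)*3 = -3 - 13/2*3 = -3 - 39/2 = -45/2)
B(o) = -5 + o (B(o) = o - 5 = -5 + o)
D(u) = 2 (D(u) = (2*u)/u = 2)
(J + n(2, -1)) + D(B(0)) = (324 - 45/2) + 2 = 603/2 + 2 = 607/2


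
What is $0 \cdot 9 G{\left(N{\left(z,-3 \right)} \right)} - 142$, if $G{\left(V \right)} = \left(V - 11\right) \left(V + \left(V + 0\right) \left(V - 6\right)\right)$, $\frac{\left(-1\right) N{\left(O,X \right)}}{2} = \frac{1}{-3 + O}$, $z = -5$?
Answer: $-142$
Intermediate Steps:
$N{\left(O,X \right)} = - \frac{2}{-3 + O}$
$G{\left(V \right)} = \left(-11 + V\right) \left(V + V \left(-6 + V\right)\right)$
$0 \cdot 9 G{\left(N{\left(z,-3 \right)} \right)} - 142 = 0 \cdot 9 - \frac{2}{-3 - 5} \left(55 + \left(- \frac{2}{-3 - 5}\right)^{2} - 16 \left(- \frac{2}{-3 - 5}\right)\right) - 142 = 0 - \frac{2}{-8} \left(55 + \left(- \frac{2}{-8}\right)^{2} - 16 \left(- \frac{2}{-8}\right)\right) - 142 = 0 \left(-2\right) \left(- \frac{1}{8}\right) \left(55 + \left(\left(-2\right) \left(- \frac{1}{8}\right)\right)^{2} - 16 \left(\left(-2\right) \left(- \frac{1}{8}\right)\right)\right) - 142 = 0 \frac{55 + \left(\frac{1}{4}\right)^{2} - 4}{4} - 142 = 0 \frac{55 + \frac{1}{16} - 4}{4} - 142 = 0 \cdot \frac{1}{4} \cdot \frac{817}{16} - 142 = 0 \cdot \frac{817}{64} - 142 = 0 - 142 = -142$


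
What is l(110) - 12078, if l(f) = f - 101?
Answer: -12069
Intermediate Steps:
l(f) = -101 + f
l(110) - 12078 = (-101 + 110) - 12078 = 9 - 12078 = -12069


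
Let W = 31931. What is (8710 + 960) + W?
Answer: 41601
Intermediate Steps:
(8710 + 960) + W = (8710 + 960) + 31931 = 9670 + 31931 = 41601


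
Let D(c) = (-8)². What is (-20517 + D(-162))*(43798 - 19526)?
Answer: -496435216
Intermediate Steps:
D(c) = 64
(-20517 + D(-162))*(43798 - 19526) = (-20517 + 64)*(43798 - 19526) = -20453*24272 = -496435216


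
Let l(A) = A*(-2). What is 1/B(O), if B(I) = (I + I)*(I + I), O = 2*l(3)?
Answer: 1/576 ≈ 0.0017361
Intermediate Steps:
l(A) = -2*A
O = -12 (O = 2*(-2*3) = 2*(-6) = -12)
B(I) = 4*I**2 (B(I) = (2*I)*(2*I) = 4*I**2)
1/B(O) = 1/(4*(-12)**2) = 1/(4*144) = 1/576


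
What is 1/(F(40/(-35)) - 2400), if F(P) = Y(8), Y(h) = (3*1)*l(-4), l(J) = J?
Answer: -1/2412 ≈ -0.00041459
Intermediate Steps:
Y(h) = -12 (Y(h) = (3*1)*(-4) = 3*(-4) = -12)
F(P) = -12
1/(F(40/(-35)) - 2400) = 1/(-12 - 2400) = 1/(-2412) = -1/2412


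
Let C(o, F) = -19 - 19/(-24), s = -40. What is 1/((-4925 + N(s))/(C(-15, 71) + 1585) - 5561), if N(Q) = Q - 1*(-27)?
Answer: -37603/209228795 ≈ -0.00017972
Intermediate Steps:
C(o, F) = -437/24 (C(o, F) = -19 - 19*(-1/24) = -19 + 19/24 = -437/24)
N(Q) = 27 + Q (N(Q) = Q + 27 = 27 + Q)
1/((-4925 + N(s))/(C(-15, 71) + 1585) - 5561) = 1/((-4925 + (27 - 40))/(-437/24 + 1585) - 5561) = 1/((-4925 - 13)/(37603/24) - 5561) = 1/(-4938*24/37603 - 5561) = 1/(-118512/37603 - 5561) = 1/(-209228795/37603) = -37603/209228795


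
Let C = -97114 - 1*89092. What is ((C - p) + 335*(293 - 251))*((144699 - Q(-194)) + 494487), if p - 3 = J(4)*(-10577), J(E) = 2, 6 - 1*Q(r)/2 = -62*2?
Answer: -96468242110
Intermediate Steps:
Q(r) = 260 (Q(r) = 12 - (-124)*2 = 12 - 2*(-124) = 12 + 248 = 260)
C = -186206 (C = -97114 - 89092 = -186206)
p = -21151 (p = 3 + 2*(-10577) = 3 - 21154 = -21151)
((C - p) + 335*(293 - 251))*((144699 - Q(-194)) + 494487) = ((-186206 - 1*(-21151)) + 335*(293 - 251))*((144699 - 1*260) + 494487) = ((-186206 + 21151) + 335*42)*((144699 - 260) + 494487) = (-165055 + 14070)*(144439 + 494487) = -150985*638926 = -96468242110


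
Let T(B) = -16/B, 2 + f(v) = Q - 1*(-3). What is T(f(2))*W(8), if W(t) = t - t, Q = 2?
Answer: 0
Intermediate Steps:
f(v) = 3 (f(v) = -2 + (2 - 1*(-3)) = -2 + (2 + 3) = -2 + 5 = 3)
W(t) = 0
T(f(2))*W(8) = -16/3*0 = 0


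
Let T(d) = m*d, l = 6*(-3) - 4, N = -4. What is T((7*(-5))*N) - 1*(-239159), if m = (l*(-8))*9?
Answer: 460919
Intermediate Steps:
l = -22 (l = -18 - 4 = -22)
m = 1584 (m = -22*(-8)*9 = 176*9 = 1584)
T(d) = 1584*d
T((7*(-5))*N) - 1*(-239159) = 1584*((7*(-5))*(-4)) - 1*(-239159) = 1584*(-35*(-4)) + 239159 = 1584*140 + 239159 = 221760 + 239159 = 460919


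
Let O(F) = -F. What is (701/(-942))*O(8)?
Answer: 2804/471 ≈ 5.9533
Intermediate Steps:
(701/(-942))*O(8) = (701/(-942))*(-1*8) = (701*(-1/942))*(-8) = -701/942*(-8) = 2804/471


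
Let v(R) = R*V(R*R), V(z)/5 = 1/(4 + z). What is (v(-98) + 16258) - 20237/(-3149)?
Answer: 246044154411/15127796 ≈ 16264.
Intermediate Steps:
V(z) = 5/(4 + z)
v(R) = 5*R/(4 + R²) (v(R) = R*(5/(4 + R*R)) = R*(5/(4 + R²)) = 5*R/(4 + R²))
(v(-98) + 16258) - 20237/(-3149) = (5*(-98)/(4 + (-98)²) + 16258) - 20237/(-3149) = (5*(-98)/(4 + 9604) + 16258) - 20237*(-1/3149) = (5*(-98)/9608 + 16258) + 20237/3149 = (5*(-98)*(1/9608) + 16258) + 20237/3149 = (-245/4804 + 16258) + 20237/3149 = 78103187/4804 + 20237/3149 = 246044154411/15127796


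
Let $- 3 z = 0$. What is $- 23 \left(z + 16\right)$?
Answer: $-368$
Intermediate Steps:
$z = 0$ ($z = \left(- \frac{1}{3}\right) 0 = 0$)
$- 23 \left(z + 16\right) = - 23 \left(0 + 16\right) = \left(-23\right) 16 = -368$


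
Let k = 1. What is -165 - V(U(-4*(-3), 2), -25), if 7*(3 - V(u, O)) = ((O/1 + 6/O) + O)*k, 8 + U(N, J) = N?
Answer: -30656/175 ≈ -175.18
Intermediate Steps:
U(N, J) = -8 + N
V(u, O) = 3 - 6/(7*O) - 2*O/7 (V(u, O) = 3 - ((O/1 + 6/O) + O)/7 = 3 - ((O*1 + 6/O) + O)/7 = 3 - ((O + 6/O) + O)/7 = 3 - (2*O + 6/O)/7 = 3 + (-6/(7*O) - 2*O/7) = 3 - 6/(7*O) - 2*O/7)
-165 - V(U(-4*(-3), 2), -25) = -165 - (3 - 6/7/(-25) - 2/7*(-25)) = -165 - (3 - 6/7*(-1/25) + 50/7) = -165 - (3 + 6/175 + 50/7) = -165 - 1*1781/175 = -165 - 1781/175 = -30656/175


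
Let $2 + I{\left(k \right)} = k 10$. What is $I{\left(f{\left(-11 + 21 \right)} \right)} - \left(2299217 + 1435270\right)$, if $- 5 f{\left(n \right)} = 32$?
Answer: $-3734553$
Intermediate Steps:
$f{\left(n \right)} = - \frac{32}{5}$ ($f{\left(n \right)} = \left(- \frac{1}{5}\right) 32 = - \frac{32}{5}$)
$I{\left(k \right)} = -2 + 10 k$ ($I{\left(k \right)} = -2 + k 10 = -2 + 10 k$)
$I{\left(f{\left(-11 + 21 \right)} \right)} - \left(2299217 + 1435270\right) = \left(-2 + 10 \left(- \frac{32}{5}\right)\right) - \left(2299217 + 1435270\right) = \left(-2 - 64\right) - 3734487 = -66 - 3734487 = -3734553$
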